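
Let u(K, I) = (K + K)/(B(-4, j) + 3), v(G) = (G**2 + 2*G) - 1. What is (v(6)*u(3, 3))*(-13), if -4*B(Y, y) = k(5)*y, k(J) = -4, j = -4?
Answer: 3666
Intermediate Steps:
v(G) = -1 + G**2 + 2*G
B(Y, y) = y (B(Y, y) = -(-1)*y = y)
u(K, I) = -2*K (u(K, I) = (K + K)/(-4 + 3) = (2*K)/(-1) = (2*K)*(-1) = -2*K)
(v(6)*u(3, 3))*(-13) = ((-1 + 6**2 + 2*6)*(-2*3))*(-13) = ((-1 + 36 + 12)*(-6))*(-13) = (47*(-6))*(-13) = -282*(-13) = 3666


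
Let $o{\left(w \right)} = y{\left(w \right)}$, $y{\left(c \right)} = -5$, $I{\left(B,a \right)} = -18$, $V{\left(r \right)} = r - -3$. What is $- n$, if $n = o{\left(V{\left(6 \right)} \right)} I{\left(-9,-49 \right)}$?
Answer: $-90$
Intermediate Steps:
$V{\left(r \right)} = 3 + r$ ($V{\left(r \right)} = r + 3 = 3 + r$)
$o{\left(w \right)} = -5$
$n = 90$ ($n = \left(-5\right) \left(-18\right) = 90$)
$- n = \left(-1\right) 90 = -90$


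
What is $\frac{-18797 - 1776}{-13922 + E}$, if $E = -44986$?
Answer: $\frac{20573}{58908} \approx 0.34924$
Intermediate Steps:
$\frac{-18797 - 1776}{-13922 + E} = \frac{-18797 - 1776}{-13922 - 44986} = - \frac{20573}{-58908} = \left(-20573\right) \left(- \frac{1}{58908}\right) = \frac{20573}{58908}$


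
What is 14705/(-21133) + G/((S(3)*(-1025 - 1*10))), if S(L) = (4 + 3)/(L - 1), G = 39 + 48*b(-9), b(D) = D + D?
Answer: -682555/1458177 ≈ -0.46809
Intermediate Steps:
b(D) = 2*D
G = -825 (G = 39 + 48*(2*(-9)) = 39 + 48*(-18) = 39 - 864 = -825)
S(L) = 7/(-1 + L)
14705/(-21133) + G/((S(3)*(-1025 - 1*10))) = 14705/(-21133) - 825*2/(7*(-1025 - 1*10)) = 14705*(-1/21133) - 825*2/(7*(-1025 - 10)) = -14705/21133 - 825/((7*(1/2))*(-1035)) = -14705/21133 - 825/((7/2)*(-1035)) = -14705/21133 - 825/(-7245/2) = -14705/21133 - 825*(-2/7245) = -14705/21133 + 110/483 = -682555/1458177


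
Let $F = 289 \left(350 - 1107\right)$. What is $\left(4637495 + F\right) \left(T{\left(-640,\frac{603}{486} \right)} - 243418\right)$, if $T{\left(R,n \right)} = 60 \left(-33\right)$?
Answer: $-1084345541356$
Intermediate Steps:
$T{\left(R,n \right)} = -1980$
$F = -218773$ ($F = 289 \left(-757\right) = -218773$)
$\left(4637495 + F\right) \left(T{\left(-640,\frac{603}{486} \right)} - 243418\right) = \left(4637495 - 218773\right) \left(-1980 - 243418\right) = 4418722 \left(-245398\right) = -1084345541356$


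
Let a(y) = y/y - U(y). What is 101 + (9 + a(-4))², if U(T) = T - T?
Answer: 201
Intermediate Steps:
U(T) = 0
a(y) = 1 (a(y) = y/y - 1*0 = 1 + 0 = 1)
101 + (9 + a(-4))² = 101 + (9 + 1)² = 101 + 10² = 101 + 100 = 201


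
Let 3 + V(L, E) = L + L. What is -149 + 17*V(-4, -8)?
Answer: -336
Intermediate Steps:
V(L, E) = -3 + 2*L (V(L, E) = -3 + (L + L) = -3 + 2*L)
-149 + 17*V(-4, -8) = -149 + 17*(-3 + 2*(-4)) = -149 + 17*(-3 - 8) = -149 + 17*(-11) = -149 - 187 = -336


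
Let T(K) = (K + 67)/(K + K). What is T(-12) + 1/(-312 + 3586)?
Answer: -90023/39288 ≈ -2.2914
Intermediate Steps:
T(K) = (67 + K)/(2*K) (T(K) = (67 + K)/((2*K)) = (67 + K)*(1/(2*K)) = (67 + K)/(2*K))
T(-12) + 1/(-312 + 3586) = (1/2)*(67 - 12)/(-12) + 1/(-312 + 3586) = (1/2)*(-1/12)*55 + 1/3274 = -55/24 + 1/3274 = -90023/39288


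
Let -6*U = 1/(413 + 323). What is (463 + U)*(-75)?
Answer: -51115175/1472 ≈ -34725.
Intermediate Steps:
U = -1/4416 (U = -1/(6*(413 + 323)) = -⅙/736 = -⅙*1/736 = -1/4416 ≈ -0.00022645)
(463 + U)*(-75) = (463 - 1/4416)*(-75) = (2044607/4416)*(-75) = -51115175/1472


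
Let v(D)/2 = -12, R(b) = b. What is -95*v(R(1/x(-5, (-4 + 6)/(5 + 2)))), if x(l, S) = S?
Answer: 2280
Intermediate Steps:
v(D) = -24 (v(D) = 2*(-12) = -24)
-95*v(R(1/x(-5, (-4 + 6)/(5 + 2)))) = -95*(-24) = 2280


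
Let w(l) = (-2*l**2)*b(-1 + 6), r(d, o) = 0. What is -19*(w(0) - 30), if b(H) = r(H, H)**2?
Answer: 570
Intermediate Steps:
b(H) = 0 (b(H) = 0**2 = 0)
w(l) = 0 (w(l) = -2*l**2*0 = 0)
-19*(w(0) - 30) = -19*(0 - 30) = -19*(-30) = 570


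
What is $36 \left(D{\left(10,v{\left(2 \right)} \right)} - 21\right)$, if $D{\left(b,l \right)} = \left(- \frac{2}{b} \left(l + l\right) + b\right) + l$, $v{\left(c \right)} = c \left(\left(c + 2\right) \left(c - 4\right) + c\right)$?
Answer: $- \frac{3276}{5} \approx -655.2$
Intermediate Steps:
$v{\left(c \right)} = c \left(c + \left(-4 + c\right) \left(2 + c\right)\right)$ ($v{\left(c \right)} = c \left(\left(2 + c\right) \left(-4 + c\right) + c\right) = c \left(\left(-4 + c\right) \left(2 + c\right) + c\right) = c \left(c + \left(-4 + c\right) \left(2 + c\right)\right)$)
$D{\left(b,l \right)} = b + l - \frac{4 l}{b}$ ($D{\left(b,l \right)} = \left(- \frac{2}{b} 2 l + b\right) + l = \left(- \frac{4 l}{b} + b\right) + l = \left(b - \frac{4 l}{b}\right) + l = b + l - \frac{4 l}{b}$)
$36 \left(D{\left(10,v{\left(2 \right)} \right)} - 21\right) = 36 \left(\left(10 + 2 \left(-8 + 2^{2} - 2\right) - \frac{4 \cdot 2 \left(-8 + 2^{2} - 2\right)}{10}\right) - 21\right) = 36 \left(\left(10 + 2 \left(-8 + 4 - 2\right) - 4 \cdot 2 \left(-8 + 4 - 2\right) \frac{1}{10}\right) - 21\right) = 36 \left(\left(10 + 2 \left(-6\right) - 4 \cdot 2 \left(-6\right) \frac{1}{10}\right) - 21\right) = 36 \left(\left(10 - 12 - \left(-48\right) \frac{1}{10}\right) - 21\right) = 36 \left(\left(10 - 12 + \frac{24}{5}\right) - 21\right) = 36 \left(\frac{14}{5} - 21\right) = 36 \left(- \frac{91}{5}\right) = - \frac{3276}{5}$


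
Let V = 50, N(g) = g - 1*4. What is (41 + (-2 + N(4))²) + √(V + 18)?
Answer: 45 + 2*√17 ≈ 53.246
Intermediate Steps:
N(g) = -4 + g (N(g) = g - 4 = -4 + g)
(41 + (-2 + N(4))²) + √(V + 18) = (41 + (-2 + (-4 + 4))²) + √(50 + 18) = (41 + (-2 + 0)²) + √68 = (41 + (-2)²) + 2*√17 = (41 + 4) + 2*√17 = 45 + 2*√17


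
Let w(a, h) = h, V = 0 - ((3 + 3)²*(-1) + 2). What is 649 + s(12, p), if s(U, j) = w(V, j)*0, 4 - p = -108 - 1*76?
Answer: 649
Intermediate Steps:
V = 34 (V = 0 - (6²*(-1) + 2) = 0 - (36*(-1) + 2) = 0 - (-36 + 2) = 0 - 1*(-34) = 0 + 34 = 34)
p = 188 (p = 4 - (-108 - 1*76) = 4 - (-108 - 76) = 4 - 1*(-184) = 4 + 184 = 188)
s(U, j) = 0 (s(U, j) = j*0 = 0)
649 + s(12, p) = 649 + 0 = 649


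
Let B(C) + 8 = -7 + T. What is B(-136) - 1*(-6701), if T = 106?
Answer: 6792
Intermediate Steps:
B(C) = 91 (B(C) = -8 + (-7 + 106) = -8 + 99 = 91)
B(-136) - 1*(-6701) = 91 - 1*(-6701) = 91 + 6701 = 6792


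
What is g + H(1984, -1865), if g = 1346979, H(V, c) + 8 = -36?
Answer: 1346935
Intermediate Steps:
H(V, c) = -44 (H(V, c) = -8 - 36 = -44)
g + H(1984, -1865) = 1346979 - 44 = 1346935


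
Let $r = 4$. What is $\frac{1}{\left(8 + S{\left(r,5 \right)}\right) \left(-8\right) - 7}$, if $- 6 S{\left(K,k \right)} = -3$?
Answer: $- \frac{1}{75} \approx -0.013333$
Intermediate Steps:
$S{\left(K,k \right)} = \frac{1}{2}$ ($S{\left(K,k \right)} = \left(- \frac{1}{6}\right) \left(-3\right) = \frac{1}{2}$)
$\frac{1}{\left(8 + S{\left(r,5 \right)}\right) \left(-8\right) - 7} = \frac{1}{\left(8 + \frac{1}{2}\right) \left(-8\right) - 7} = \frac{1}{\frac{17}{2} \left(-8\right) - 7} = \frac{1}{-68 - 7} = \frac{1}{-75} = - \frac{1}{75}$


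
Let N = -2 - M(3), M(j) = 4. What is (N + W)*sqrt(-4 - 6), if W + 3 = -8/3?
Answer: -35*I*sqrt(10)/3 ≈ -36.893*I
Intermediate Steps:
W = -17/3 (W = -3 - 8/3 = -17/3 ≈ -5.6667)
N = -6 (N = -2 - 1*4 = -2 - 4 = -6)
(N + W)*sqrt(-4 - 6) = (-6 - 17/3)*sqrt(-4 - 6) = -35*I*sqrt(10)/3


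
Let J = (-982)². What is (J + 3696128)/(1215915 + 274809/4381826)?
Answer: 6807096581784/1775976078533 ≈ 3.8329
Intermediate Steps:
J = 964324
(J + 3696128)/(1215915 + 274809/4381826) = (964324 + 3696128)/(1215915 + 274809/4381826) = 4660452/(1215915 + 274809*(1/4381826)) = 4660452/(1215915 + 274809/4381826) = 4660452/(5327928235599/4381826) = 4660452*(4381826/5327928235599) = 6807096581784/1775976078533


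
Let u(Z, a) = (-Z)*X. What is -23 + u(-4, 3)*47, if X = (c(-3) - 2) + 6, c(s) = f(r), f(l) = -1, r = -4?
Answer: 541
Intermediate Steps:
c(s) = -1
X = 3 (X = (-1 - 2) + 6 = -3 + 6 = 3)
u(Z, a) = -3*Z (u(Z, a) = -Z*3 = -3*Z)
-23 + u(-4, 3)*47 = -23 - 3*(-4)*47 = -23 + 12*47 = -23 + 564 = 541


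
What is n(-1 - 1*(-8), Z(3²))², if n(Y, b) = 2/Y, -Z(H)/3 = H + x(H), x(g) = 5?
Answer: 4/49 ≈ 0.081633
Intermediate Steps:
Z(H) = -15 - 3*H (Z(H) = -3*(H + 5) = -3*(5 + H) = -15 - 3*H)
n(-1 - 1*(-8), Z(3²))² = (2/(-1 - 1*(-8)))² = (2/(-1 + 8))² = (2/7)² = 4/49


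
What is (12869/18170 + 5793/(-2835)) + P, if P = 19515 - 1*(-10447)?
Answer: 102888818047/3434130 ≈ 29961.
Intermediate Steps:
P = 29962 (P = 19515 + 10447 = 29962)
(12869/18170 + 5793/(-2835)) + P = (12869/18170 + 5793/(-2835)) + 29962 = (12869*(1/18170) + 5793*(-1/2835)) + 29962 = (12869/18170 - 1931/945) + 29962 = -4585013/3434130 + 29962 = 102888818047/3434130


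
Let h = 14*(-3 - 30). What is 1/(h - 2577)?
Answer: -1/3039 ≈ -0.00032906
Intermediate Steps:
h = -462 (h = 14*(-33) = -462)
1/(h - 2577) = 1/(-462 - 2577) = 1/(-3039) = -1/3039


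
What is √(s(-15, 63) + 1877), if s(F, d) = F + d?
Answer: 5*√77 ≈ 43.875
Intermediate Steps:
√(s(-15, 63) + 1877) = √((-15 + 63) + 1877) = √(48 + 1877) = √1925 = 5*√77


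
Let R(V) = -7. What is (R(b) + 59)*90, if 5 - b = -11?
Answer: 4680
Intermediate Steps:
b = 16 (b = 5 - 1*(-11) = 5 + 11 = 16)
(R(b) + 59)*90 = (-7 + 59)*90 = 52*90 = 4680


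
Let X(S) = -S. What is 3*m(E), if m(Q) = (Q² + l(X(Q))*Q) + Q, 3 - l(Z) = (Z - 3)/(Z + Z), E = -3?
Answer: -9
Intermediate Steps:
l(Z) = 3 - (-3 + Z)/(2*Z) (l(Z) = 3 - (Z - 3)/(Z + Z) = 3 - (-3 + Z)/(2*Z))
m(Q) = -3/2 + Q² + 7*Q/2 (m(Q) = (Q² + ((3 + 5*(-Q))/(2*((-Q))))*Q) + Q = (Q² + ((-1/Q)*(3 - 5*Q)/2)*Q) + Q = (Q² + (-(3 - 5*Q)/(2*Q))*Q) + Q = (Q² + (-3/2 + 5*Q/2)) + Q = (-3/2 + Q² + 5*Q/2) + Q = -3/2 + Q² + 7*Q/2)
3*m(E) = 3*(-3/2 + (-3)² + (7/2)*(-3)) = 3*(-3/2 + 9 - 21/2) = 3*(-3) = -9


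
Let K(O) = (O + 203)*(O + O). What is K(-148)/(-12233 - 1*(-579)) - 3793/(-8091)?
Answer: 87962551/47146257 ≈ 1.8657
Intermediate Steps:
K(O) = 2*O*(203 + O) (K(O) = (203 + O)*(2*O) = 2*O*(203 + O))
K(-148)/(-12233 - 1*(-579)) - 3793/(-8091) = (2*(-148)*(203 - 148))/(-12233 - 1*(-579)) - 3793/(-8091) = (2*(-148)*55)/(-12233 + 579) - 3793*(-1/8091) = -16280/(-11654) + 3793/8091 = -16280*(-1/11654) + 3793/8091 = 8140/5827 + 3793/8091 = 87962551/47146257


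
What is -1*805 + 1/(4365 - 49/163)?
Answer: -572713867/711446 ≈ -805.00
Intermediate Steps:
-1*805 + 1/(4365 - 49/163) = -805 + 1/(4365 - 49*1/163) = -805 + 1/(4365 - 49/163) = -805 + 1/(711446/163) = -805 + 163/711446 = -572713867/711446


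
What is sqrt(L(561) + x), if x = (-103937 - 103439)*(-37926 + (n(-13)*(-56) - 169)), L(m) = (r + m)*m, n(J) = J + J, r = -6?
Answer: 3*sqrt(844262291) ≈ 87169.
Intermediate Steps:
n(J) = 2*J
L(m) = m*(-6 + m) (L(m) = (-6 + m)*m = m*(-6 + m))
x = 7598049264 (x = (-103937 - 103439)*(-37926 + ((2*(-13))*(-56) - 169)) = -207376*(-37926 + (-26*(-56) - 169)) = -207376*(-37926 + (1456 - 169)) = -207376*(-37926 + 1287) = -207376*(-36639) = 7598049264)
sqrt(L(561) + x) = sqrt(561*(-6 + 561) + 7598049264) = sqrt(561*555 + 7598049264) = sqrt(311355 + 7598049264) = sqrt(7598360619) = 3*sqrt(844262291)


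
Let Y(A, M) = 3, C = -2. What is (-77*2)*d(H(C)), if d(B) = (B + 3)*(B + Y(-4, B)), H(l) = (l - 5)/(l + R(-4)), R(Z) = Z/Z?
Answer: -15400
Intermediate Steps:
R(Z) = 1
H(l) = (-5 + l)/(1 + l) (H(l) = (l - 5)/(l + 1) = (-5 + l)/(1 + l))
d(B) = (3 + B)² (d(B) = (B + 3)*(B + 3) = (3 + B)*(3 + B) = (3 + B)²)
(-77*2)*d(H(C)) = (-77*2)*(9 + ((-5 - 2)/(1 - 2))² + 6*((-5 - 2)/(1 - 2))) = -154*(9 + (-7/(-1))² + 6*(-7/(-1))) = -154*(9 + (-1*(-7))² + 6*(-1*(-7))) = -154*(9 + 7² + 6*7) = -154*(9 + 49 + 42) = -154*100 = -15400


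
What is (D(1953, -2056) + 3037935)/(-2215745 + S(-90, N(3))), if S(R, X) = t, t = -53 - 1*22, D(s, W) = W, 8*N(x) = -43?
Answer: -3035879/2215820 ≈ -1.3701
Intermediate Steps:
N(x) = -43/8 (N(x) = (⅛)*(-43) = -43/8)
t = -75 (t = -53 - 22 = -75)
S(R, X) = -75
(D(1953, -2056) + 3037935)/(-2215745 + S(-90, N(3))) = (-2056 + 3037935)/(-2215745 - 75) = 3035879/(-2215820) = 3035879*(-1/2215820) = -3035879/2215820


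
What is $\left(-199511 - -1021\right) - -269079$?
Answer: $70589$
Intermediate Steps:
$\left(-199511 - -1021\right) - -269079 = \left(-199511 + 1021\right) + 269079 = -198490 + 269079 = 70589$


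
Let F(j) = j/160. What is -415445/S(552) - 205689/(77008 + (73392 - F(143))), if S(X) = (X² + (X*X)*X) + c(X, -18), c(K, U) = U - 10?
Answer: -5555414905819525/4054790802492388 ≈ -1.3701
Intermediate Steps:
c(K, U) = -10 + U
F(j) = j/160 (F(j) = j*(1/160) = j/160)
S(X) = -28 + X² + X³ (S(X) = (X² + (X*X)*X) + (-10 - 18) = (X² + X²*X) - 28 = (X² + X³) - 28 = -28 + X² + X³)
-415445/S(552) - 205689/(77008 + (73392 - F(143))) = -415445/(-28 + 552² + 552³) - 205689/(77008 + (73392 - 143/160)) = -415445/(-28 + 304704 + 168196608) - 205689/(77008 + (73392 - 1*143/160)) = -415445/168501284 - 205689/(77008 + (73392 - 143/160)) = -415445*1/168501284 - 205689/(77008 + 11742577/160) = -415445/168501284 - 205689/24063857/160 = -415445/168501284 - 205689*160/24063857 = -415445/168501284 - 32910240/24063857 = -5555414905819525/4054790802492388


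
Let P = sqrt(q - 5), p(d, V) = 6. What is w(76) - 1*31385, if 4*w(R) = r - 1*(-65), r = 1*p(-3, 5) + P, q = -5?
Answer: -125469/4 + I*sqrt(10)/4 ≈ -31367.0 + 0.79057*I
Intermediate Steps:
P = I*sqrt(10) (P = sqrt(-5 - 5) = sqrt(-10) = I*sqrt(10) ≈ 3.1623*I)
r = 6 + I*sqrt(10) (r = 1*6 + I*sqrt(10) = 6 + I*sqrt(10) ≈ 6.0 + 3.1623*I)
w(R) = 71/4 + I*sqrt(10)/4 (w(R) = ((6 + I*sqrt(10)) - 1*(-65))/4 = ((6 + I*sqrt(10)) + 65)/4 = (71 + I*sqrt(10))/4 = 71/4 + I*sqrt(10)/4)
w(76) - 1*31385 = (71/4 + I*sqrt(10)/4) - 1*31385 = (71/4 + I*sqrt(10)/4) - 31385 = -125469/4 + I*sqrt(10)/4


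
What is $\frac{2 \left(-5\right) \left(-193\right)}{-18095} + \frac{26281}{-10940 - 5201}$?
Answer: $- \frac{101341365}{58414279} \approx -1.7349$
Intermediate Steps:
$\frac{2 \left(-5\right) \left(-193\right)}{-18095} + \frac{26281}{-10940 - 5201} = \left(-10\right) \left(-193\right) \left(- \frac{1}{18095}\right) + \frac{26281}{-10940 - 5201} = 1930 \left(- \frac{1}{18095}\right) + \frac{26281}{-16141} = - \frac{386}{3619} + 26281 \left(- \frac{1}{16141}\right) = - \frac{386}{3619} - \frac{26281}{16141} = - \frac{101341365}{58414279}$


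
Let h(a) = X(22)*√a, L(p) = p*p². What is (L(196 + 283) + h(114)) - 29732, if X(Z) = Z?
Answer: 109872507 + 22*√114 ≈ 1.0987e+8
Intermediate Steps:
L(p) = p³
h(a) = 22*√a
(L(196 + 283) + h(114)) - 29732 = ((196 + 283)³ + 22*√114) - 29732 = (479³ + 22*√114) - 29732 = (109902239 + 22*√114) - 29732 = 109872507 + 22*√114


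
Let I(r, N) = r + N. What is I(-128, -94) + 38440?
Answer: 38218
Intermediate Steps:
I(r, N) = N + r
I(-128, -94) + 38440 = (-94 - 128) + 38440 = -222 + 38440 = 38218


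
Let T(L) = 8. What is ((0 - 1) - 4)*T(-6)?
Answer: -40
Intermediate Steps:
((0 - 1) - 4)*T(-6) = ((0 - 1) - 4)*8 = (-1 - 4)*8 = -5*8 = -40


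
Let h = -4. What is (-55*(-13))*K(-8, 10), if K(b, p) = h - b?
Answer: 2860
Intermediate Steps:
K(b, p) = -4 - b
(-55*(-13))*K(-8, 10) = (-55*(-13))*(-4 - 1*(-8)) = 715*(-4 + 8) = 715*4 = 2860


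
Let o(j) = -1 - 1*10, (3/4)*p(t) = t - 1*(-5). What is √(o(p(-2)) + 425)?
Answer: 3*√46 ≈ 20.347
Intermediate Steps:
p(t) = 20/3 + 4*t/3 (p(t) = 4*(t - 1*(-5))/3 = 4*(t + 5)/3 = 4*(5 + t)/3 = 20/3 + 4*t/3)
o(j) = -11 (o(j) = -1 - 10 = -11)
√(o(p(-2)) + 425) = √(-11 + 425) = √414 = 3*√46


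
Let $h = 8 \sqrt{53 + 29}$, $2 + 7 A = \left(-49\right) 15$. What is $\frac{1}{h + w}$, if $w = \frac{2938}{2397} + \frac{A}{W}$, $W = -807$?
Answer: $- \frac{27627973756467}{106875536446818359} + \frac{162977141036808 \sqrt{82}}{106875536446818359} \approx 0.01355$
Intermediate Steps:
$A = - \frac{737}{7}$ ($A = - \frac{2}{7} + \frac{\left(-49\right) 15}{7} = - \frac{2}{7} + \frac{1}{7} \left(-735\right) = - \frac{2}{7} - 105 = - \frac{737}{7} \approx -105.29$)
$w = \frac{6121117}{4513551}$ ($w = \frac{2938}{2397} - \frac{737}{7 \left(-807\right)} = 2938 \cdot \frac{1}{2397} - - \frac{737}{5649} = \frac{2938}{2397} + \frac{737}{5649} = \frac{6121117}{4513551} \approx 1.3562$)
$h = 8 \sqrt{82} \approx 72.443$
$\frac{1}{h + w} = \frac{1}{8 \sqrt{82} + \frac{6121117}{4513551}} = \frac{1}{\frac{6121117}{4513551} + 8 \sqrt{82}}$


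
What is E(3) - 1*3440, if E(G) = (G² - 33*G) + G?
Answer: -3527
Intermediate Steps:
E(G) = G² - 32*G
E(3) - 1*3440 = 3*(-32 + 3) - 1*3440 = 3*(-29) - 3440 = -87 - 3440 = -3527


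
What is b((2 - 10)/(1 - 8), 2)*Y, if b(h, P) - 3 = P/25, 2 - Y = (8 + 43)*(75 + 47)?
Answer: -95788/5 ≈ -19158.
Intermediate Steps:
Y = -6220 (Y = 2 - (8 + 43)*(75 + 47) = 2 - 51*122 = 2 - 1*6222 = 2 - 6222 = -6220)
b(h, P) = 3 + P/25
b((2 - 10)/(1 - 8), 2)*Y = (3 + (1/25)*2)*(-6220) = (3 + 2/25)*(-6220) = (77/25)*(-6220) = -95788/5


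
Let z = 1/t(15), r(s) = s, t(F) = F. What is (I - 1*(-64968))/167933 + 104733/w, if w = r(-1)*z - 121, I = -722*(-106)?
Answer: -263564939335/304966328 ≈ -864.24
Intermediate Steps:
I = 76532
z = 1/15 ≈ 0.066667
w = -1816/15 (w = -1*1/15 - 121 = -1/15 - 121 = -1816/15 ≈ -121.07)
(I - 1*(-64968))/167933 + 104733/w = (76532 - 1*(-64968))/167933 + 104733/(-1816/15) = (76532 + 64968)*(1/167933) + 104733*(-15/1816) = 141500*(1/167933) - 1570995/1816 = 141500/167933 - 1570995/1816 = -263564939335/304966328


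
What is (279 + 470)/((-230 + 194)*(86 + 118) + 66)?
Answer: -749/7278 ≈ -0.10291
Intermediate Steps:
(279 + 470)/((-230 + 194)*(86 + 118) + 66) = 749/(-36*204 + 66) = 749/(-7344 + 66) = 749/(-7278) = 749*(-1/7278) = -749/7278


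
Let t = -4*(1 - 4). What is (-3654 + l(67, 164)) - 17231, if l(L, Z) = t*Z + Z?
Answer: -18753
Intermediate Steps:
t = 12 (t = -4*(-3) = 12)
l(L, Z) = 13*Z (l(L, Z) = 12*Z + Z = 13*Z)
(-3654 + l(67, 164)) - 17231 = (-3654 + 13*164) - 17231 = (-3654 + 2132) - 17231 = -1522 - 17231 = -18753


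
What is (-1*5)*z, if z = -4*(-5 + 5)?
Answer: 0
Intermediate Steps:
z = 0 (z = -4*0 = 0)
(-1*5)*z = -1*5*0 = -5*0 = 0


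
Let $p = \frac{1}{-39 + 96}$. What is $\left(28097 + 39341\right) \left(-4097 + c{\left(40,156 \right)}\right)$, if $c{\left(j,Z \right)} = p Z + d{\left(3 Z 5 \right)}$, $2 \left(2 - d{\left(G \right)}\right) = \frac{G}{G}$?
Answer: $- \frac{5244147475}{19} \approx -2.7601 \cdot 10^{8}$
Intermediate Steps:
$d{\left(G \right)} = \frac{3}{2}$ ($d{\left(G \right)} = 2 - \frac{G \frac{1}{G}}{2} = 2 - \frac{1}{2} = \frac{3}{2}$)
$p = \frac{1}{57} \approx 0.017544$
$c{\left(j,Z \right)} = \frac{3}{2} + \frac{Z}{57}$ ($c{\left(j,Z \right)} = \frac{Z}{57} + \frac{3}{2} = \frac{3}{2} + \frac{Z}{57}$)
$\left(28097 + 39341\right) \left(-4097 + c{\left(40,156 \right)}\right) = \left(28097 + 39341\right) \left(-4097 + \left(\frac{3}{2} + \frac{1}{57} \cdot 156\right)\right) = 67438 \left(-4097 + \left(\frac{3}{2} + \frac{52}{19}\right)\right) = 67438 \left(-4097 + \frac{161}{38}\right) = 67438 \left(- \frac{155525}{38}\right) = - \frac{5244147475}{19}$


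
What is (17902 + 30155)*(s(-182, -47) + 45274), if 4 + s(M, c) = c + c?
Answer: 2171023032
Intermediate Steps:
s(M, c) = -4 + 2*c (s(M, c) = -4 + (c + c) = -4 + 2*c)
(17902 + 30155)*(s(-182, -47) + 45274) = (17902 + 30155)*((-4 + 2*(-47)) + 45274) = 48057*((-4 - 94) + 45274) = 48057*(-98 + 45274) = 48057*45176 = 2171023032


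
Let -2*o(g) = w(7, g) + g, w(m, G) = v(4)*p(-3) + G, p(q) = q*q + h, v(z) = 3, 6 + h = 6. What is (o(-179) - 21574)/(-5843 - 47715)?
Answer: 42817/107116 ≈ 0.39973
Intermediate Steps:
h = 0 (h = -6 + 6 = 0)
p(q) = q² (p(q) = q*q + 0 = q² + 0 = q²)
w(m, G) = 27 + G (w(m, G) = 3*(-3)² + G = 3*9 + G = 27 + G)
o(g) = -27/2 - g (o(g) = -((27 + g) + g)/2 = -(27 + 2*g)/2 = -27/2 - g)
(o(-179) - 21574)/(-5843 - 47715) = ((-27/2 - 1*(-179)) - 21574)/(-5843 - 47715) = ((-27/2 + 179) - 21574)/(-53558) = (331/2 - 21574)*(-1/53558) = -42817/2*(-1/53558) = 42817/107116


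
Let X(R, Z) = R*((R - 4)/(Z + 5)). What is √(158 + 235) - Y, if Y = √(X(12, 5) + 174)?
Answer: √393 - 3*√510/5 ≈ 6.2743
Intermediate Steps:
X(R, Z) = R*(-4 + R)/(5 + Z) (X(R, Z) = R*((-4 + R)/(5 + Z)) = R*(-4 + R)/(5 + Z))
Y = 3*√510/5 (Y = √(12*(-4 + 12)/(5 + 5) + 174) = √(12*8/10 + 174) = √(12*(⅒)*8 + 174) = √(48/5 + 174) = √(918/5) = 3*√510/5 ≈ 13.550)
√(158 + 235) - Y = √(158 + 235) - 3*√510/5 = √393 - 3*√510/5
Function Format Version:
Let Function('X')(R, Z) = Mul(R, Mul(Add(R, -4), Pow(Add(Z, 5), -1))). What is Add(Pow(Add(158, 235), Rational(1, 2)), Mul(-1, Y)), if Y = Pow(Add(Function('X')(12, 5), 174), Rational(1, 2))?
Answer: Add(Pow(393, Rational(1, 2)), Mul(Rational(-3, 5), Pow(510, Rational(1, 2)))) ≈ 6.2743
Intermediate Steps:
Function('X')(R, Z) = Mul(R, Pow(Add(5, Z), -1), Add(-4, R)) (Function('X')(R, Z) = Mul(R, Mul(Add(-4, R), Pow(Add(5, Z), -1))) = Mul(R, Mul(Pow(Add(5, Z), -1), Add(-4, R))) = Mul(R, Pow(Add(5, Z), -1), Add(-4, R)))
Y = Mul(Rational(3, 5), Pow(510, Rational(1, 2))) (Y = Pow(Add(Mul(12, Pow(Add(5, 5), -1), Add(-4, 12)), 174), Rational(1, 2)) = Pow(Add(Mul(12, Pow(10, -1), 8), 174), Rational(1, 2)) = Pow(Add(Mul(12, Rational(1, 10), 8), 174), Rational(1, 2)) = Pow(Add(Rational(48, 5), 174), Rational(1, 2)) = Pow(Rational(918, 5), Rational(1, 2)) = Mul(Rational(3, 5), Pow(510, Rational(1, 2))) ≈ 13.550)
Add(Pow(Add(158, 235), Rational(1, 2)), Mul(-1, Y)) = Add(Pow(Add(158, 235), Rational(1, 2)), Mul(-1, Mul(Rational(3, 5), Pow(510, Rational(1, 2))))) = Add(Pow(393, Rational(1, 2)), Mul(Rational(-3, 5), Pow(510, Rational(1, 2))))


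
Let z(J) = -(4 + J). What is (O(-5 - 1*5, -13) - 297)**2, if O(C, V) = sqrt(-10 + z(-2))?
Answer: 88197 - 1188*I*sqrt(3) ≈ 88197.0 - 2057.7*I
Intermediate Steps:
z(J) = -4 - J
O(C, V) = 2*I*sqrt(3) (O(C, V) = sqrt(-10 + (-4 - 1*(-2))) = sqrt(-10 + (-4 + 2)) = sqrt(-10 - 2) = sqrt(-12) = 2*I*sqrt(3))
(O(-5 - 1*5, -13) - 297)**2 = (2*I*sqrt(3) - 297)**2 = (-297 + 2*I*sqrt(3))**2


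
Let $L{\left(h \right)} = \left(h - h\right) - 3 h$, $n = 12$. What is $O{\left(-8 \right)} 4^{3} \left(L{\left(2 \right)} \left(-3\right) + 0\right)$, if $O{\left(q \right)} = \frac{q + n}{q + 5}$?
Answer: $-1536$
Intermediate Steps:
$O{\left(q \right)} = \frac{12 + q}{5 + q}$ ($O{\left(q \right)} = \frac{q + 12}{q + 5} = \frac{12 + q}{5 + q}$)
$L{\left(h \right)} = - 3 h$ ($L{\left(h \right)} = 0 - 3 h = - 3 h$)
$O{\left(-8 \right)} 4^{3} \left(L{\left(2 \right)} \left(-3\right) + 0\right) = \frac{12 - 8}{5 - 8} \cdot 4^{3} \left(\left(-3\right) 2 \left(-3\right) + 0\right) = \frac{1}{-3} \cdot 4 \cdot 64 \left(\left(-6\right) \left(-3\right) + 0\right) = \left(- \frac{1}{3}\right) 4 \cdot 64 \left(18 + 0\right) = \left(- \frac{4}{3}\right) 64 \cdot 18 = \left(- \frac{256}{3}\right) 18 = -1536$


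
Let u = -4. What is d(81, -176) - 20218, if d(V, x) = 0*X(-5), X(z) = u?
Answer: -20218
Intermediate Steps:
X(z) = -4
d(V, x) = 0 (d(V, x) = 0*(-4) = 0)
d(81, -176) - 20218 = 0 - 20218 = -20218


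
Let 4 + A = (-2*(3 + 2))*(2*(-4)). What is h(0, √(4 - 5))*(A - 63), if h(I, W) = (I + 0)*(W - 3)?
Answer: 0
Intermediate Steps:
A = 76 (A = -4 + (-2*(3 + 2))*(2*(-4)) = -4 - 2*5*(-8) = -4 - 10*(-8) = -4 + 80 = 76)
h(I, W) = I*(-3 + W)
h(0, √(4 - 5))*(A - 63) = (0*(-3 + √(4 - 5)))*(76 - 63) = (0*(-3 + √(-1)))*13 = (0*(-3 + I))*13 = 0*13 = 0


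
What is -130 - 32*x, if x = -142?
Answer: 4414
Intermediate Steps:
-130 - 32*x = -130 - 32*(-142) = -130 + 4544 = 4414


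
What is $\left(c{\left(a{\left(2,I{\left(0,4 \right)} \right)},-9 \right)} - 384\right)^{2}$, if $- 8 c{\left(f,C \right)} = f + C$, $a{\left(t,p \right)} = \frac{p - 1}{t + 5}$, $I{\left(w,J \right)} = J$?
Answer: $\frac{28740321}{196} \approx 1.4663 \cdot 10^{5}$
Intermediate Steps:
$a{\left(t,p \right)} = \frac{-1 + p}{5 + t}$
$c{\left(f,C \right)} = - \frac{C}{8} - \frac{f}{8}$ ($c{\left(f,C \right)} = - \frac{f + C}{8} = - \frac{C + f}{8} = - \frac{C}{8} - \frac{f}{8}$)
$\left(c{\left(a{\left(2,I{\left(0,4 \right)} \right)},-9 \right)} - 384\right)^{2} = \left(\left(\left(- \frac{1}{8}\right) \left(-9\right) - \frac{\frac{1}{5 + 2} \left(-1 + 4\right)}{8}\right) - 384\right)^{2} = \left(\left(\frac{9}{8} - \frac{\frac{1}{7} \cdot 3}{8}\right) - 384\right)^{2} = \left(\left(\frac{9}{8} - \frac{3}{56}\right) - 384\right)^{2} = \left(\frac{15}{14} - 384\right)^{2} = \left(- \frac{5361}{14}\right)^{2} = \frac{28740321}{196}$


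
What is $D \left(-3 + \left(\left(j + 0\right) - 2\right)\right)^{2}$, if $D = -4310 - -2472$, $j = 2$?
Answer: $-16542$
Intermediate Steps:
$D = -1838$ ($D = -4310 + 2472 = -1838$)
$D \left(-3 + \left(\left(j + 0\right) - 2\right)\right)^{2} = - 1838 \left(-3 + \left(\left(2 + 0\right) - 2\right)\right)^{2} = - 1838 \left(-3 + \left(2 - 2\right)\right)^{2} = - 1838 \left(-3 + 0\right)^{2} = - 1838 \left(-3\right)^{2} = \left(-1838\right) 9 = -16542$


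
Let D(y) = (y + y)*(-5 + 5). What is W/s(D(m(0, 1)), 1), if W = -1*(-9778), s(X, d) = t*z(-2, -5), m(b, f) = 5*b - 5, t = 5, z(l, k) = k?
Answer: -9778/25 ≈ -391.12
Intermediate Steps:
m(b, f) = -5 + 5*b
D(y) = 0 (D(y) = (2*y)*0 = 0)
s(X, d) = -25 (s(X, d) = 5*(-5) = -25)
W = 9778
W/s(D(m(0, 1)), 1) = 9778/(-25) = 9778*(-1/25) = -9778/25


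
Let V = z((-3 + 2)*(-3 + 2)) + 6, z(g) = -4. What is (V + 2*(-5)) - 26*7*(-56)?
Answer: 10184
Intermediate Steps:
V = 2 (V = -4 + 6 = 2)
(V + 2*(-5)) - 26*7*(-56) = (2 + 2*(-5)) - 26*7*(-56) = (2 - 10) - 182*(-56) = -8 + 10192 = 10184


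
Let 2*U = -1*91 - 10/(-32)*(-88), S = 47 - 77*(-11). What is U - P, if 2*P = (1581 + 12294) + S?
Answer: -29775/4 ≈ -7443.8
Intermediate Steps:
S = 894 (S = 47 + 847 = 894)
P = 14769/2 (P = ((1581 + 12294) + 894)/2 = (13875 + 894)/2 = (½)*14769 = 14769/2 ≈ 7384.5)
U = -237/4 (U = (-1*91 - 10/(-32)*(-88))/2 = (-91 - 10*(-1/32)*(-88))/2 = (-91 + (5/16)*(-88))/2 = (-91 - 55/2)/2 = (½)*(-237/2) = -237/4 ≈ -59.250)
U - P = -237/4 - 1*14769/2 = -237/4 - 14769/2 = -29775/4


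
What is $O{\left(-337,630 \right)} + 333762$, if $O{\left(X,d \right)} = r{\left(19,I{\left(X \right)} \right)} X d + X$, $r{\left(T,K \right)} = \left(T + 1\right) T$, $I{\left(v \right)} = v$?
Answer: $-80344375$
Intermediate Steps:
$r{\left(T,K \right)} = T \left(1 + T\right)$ ($r{\left(T,K \right)} = \left(1 + T\right) T = T \left(1 + T\right)$)
$O{\left(X,d \right)} = X + 380 X d$ ($O{\left(X,d \right)} = 19 \left(1 + 19\right) X d + X = 19 \cdot 20 X d + X = 380 X d + X = X + 380 X d$)
$O{\left(-337,630 \right)} + 333762 = - 337 \left(1 + 380 \cdot 630\right) + 333762 = - 337 \left(1 + 239400\right) + 333762 = \left(-337\right) 239401 + 333762 = -80678137 + 333762 = -80344375$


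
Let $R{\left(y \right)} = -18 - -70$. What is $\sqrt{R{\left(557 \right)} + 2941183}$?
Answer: $\sqrt{2941235} \approx 1715.0$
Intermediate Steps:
$R{\left(y \right)} = 52$ ($R{\left(y \right)} = -18 + 70 = 52$)
$\sqrt{R{\left(557 \right)} + 2941183} = \sqrt{52 + 2941183} = \sqrt{2941235}$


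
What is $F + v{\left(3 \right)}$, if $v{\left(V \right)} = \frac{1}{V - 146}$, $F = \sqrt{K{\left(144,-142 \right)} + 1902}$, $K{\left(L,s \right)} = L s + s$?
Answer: $- \frac{1}{143} + 16 i \sqrt{73} \approx -0.006993 + 136.7 i$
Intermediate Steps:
$K{\left(L,s \right)} = s + L s$
$F = 16 i \sqrt{73}$ ($F = \sqrt{- 142 \left(1 + 144\right) + 1902} = \sqrt{\left(-142\right) 145 + 1902} = \sqrt{-20590 + 1902} = \sqrt{-18688} = 16 i \sqrt{73} \approx 136.7 i$)
$v{\left(V \right)} = \frac{1}{-146 + V}$
$F + v{\left(3 \right)} = 16 i \sqrt{73} + \frac{1}{-146 + 3} = 16 i \sqrt{73} + \frac{1}{-143} = 16 i \sqrt{73} - \frac{1}{143} = - \frac{1}{143} + 16 i \sqrt{73}$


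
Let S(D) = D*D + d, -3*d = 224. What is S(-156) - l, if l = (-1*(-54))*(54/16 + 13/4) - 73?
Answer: 287719/12 ≈ 23977.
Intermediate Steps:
d = -224/3 (d = -⅓*224 = -224/3 ≈ -74.667)
S(D) = -224/3 + D² (S(D) = D*D - 224/3 = D² - 224/3 = -224/3 + D²)
l = 1139/4 (l = 54*(54*(1/16) + 13*(¼)) - 73 = 54*(27/8 + 13/4) - 73 = 54*(53/8) - 73 = 1431/4 - 73 = 1139/4 ≈ 284.75)
S(-156) - l = (-224/3 + (-156)²) - 1*1139/4 = (-224/3 + 24336) - 1139/4 = 72784/3 - 1139/4 = 287719/12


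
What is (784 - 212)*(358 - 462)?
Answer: -59488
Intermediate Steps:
(784 - 212)*(358 - 462) = 572*(-104) = -59488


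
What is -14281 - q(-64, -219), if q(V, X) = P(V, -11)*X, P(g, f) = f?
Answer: -16690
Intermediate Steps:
q(V, X) = -11*X
-14281 - q(-64, -219) = -14281 - (-11)*(-219) = -14281 - 1*2409 = -14281 - 2409 = -16690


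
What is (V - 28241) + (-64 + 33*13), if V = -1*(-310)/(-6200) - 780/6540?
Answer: -60770049/2180 ≈ -27876.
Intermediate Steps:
V = -369/2180 (V = 310*(-1/6200) - 780*1/6540 = -1/20 - 13/109 = -369/2180 ≈ -0.16927)
(V - 28241) + (-64 + 33*13) = (-369/2180 - 28241) + (-64 + 33*13) = -61565749/2180 + (-64 + 429) = -61565749/2180 + 365 = -60770049/2180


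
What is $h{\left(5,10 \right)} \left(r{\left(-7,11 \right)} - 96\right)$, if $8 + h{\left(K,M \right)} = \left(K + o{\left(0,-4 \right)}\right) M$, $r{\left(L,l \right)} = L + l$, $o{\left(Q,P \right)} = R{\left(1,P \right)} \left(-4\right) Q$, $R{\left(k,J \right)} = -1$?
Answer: $-3864$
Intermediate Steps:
$o{\left(Q,P \right)} = 4 Q$ ($o{\left(Q,P \right)} = \left(-1\right) \left(-4\right) Q = 4 Q$)
$h{\left(K,M \right)} = -8 + K M$ ($h{\left(K,M \right)} = -8 + \left(K + 4 \cdot 0\right) M = -8 + \left(K + 0\right) M = -8 + K M$)
$h{\left(5,10 \right)} \left(r{\left(-7,11 \right)} - 96\right) = \left(-8 + 5 \cdot 10\right) \left(\left(-7 + 11\right) - 96\right) = \left(-8 + 50\right) \left(4 - 96\right) = 42 \left(-92\right) = -3864$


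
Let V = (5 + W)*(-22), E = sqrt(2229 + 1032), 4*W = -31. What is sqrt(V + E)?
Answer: sqrt(242 + 4*sqrt(3261))/2 ≈ 10.845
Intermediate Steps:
W = -31/4 (W = (1/4)*(-31) = -31/4 ≈ -7.7500)
E = sqrt(3261) ≈ 57.105
V = 121/2 (V = (5 - 31/4)*(-22) = -11/4*(-22) = 121/2 ≈ 60.500)
sqrt(V + E) = sqrt(121/2 + sqrt(3261))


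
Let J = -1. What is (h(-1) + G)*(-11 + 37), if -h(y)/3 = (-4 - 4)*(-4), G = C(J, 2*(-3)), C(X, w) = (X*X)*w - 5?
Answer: -2782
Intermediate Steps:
C(X, w) = -5 + w*X² (C(X, w) = X²*w - 5 = w*X² - 5 = -5 + w*X²)
G = -11 (G = -5 + (2*(-3))*(-1)² = -5 - 6*1 = -5 - 6 = -11)
h(y) = -96 (h(y) = -3*(-4 - 4)*(-4) = -(-24)*(-4) = -3*32 = -96)
(h(-1) + G)*(-11 + 37) = (-96 - 11)*(-11 + 37) = -107*26 = -2782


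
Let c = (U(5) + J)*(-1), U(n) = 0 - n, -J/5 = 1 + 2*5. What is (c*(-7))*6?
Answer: -2520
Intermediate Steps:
J = -55 (J = -5*(1 + 2*5) = -5*(1 + 10) = -5*11 = -55)
U(n) = -n
c = 60 (c = (-1*5 - 55)*(-1) = (-5 - 55)*(-1) = -60*(-1) = 60)
(c*(-7))*6 = (60*(-7))*6 = -420*6 = -2520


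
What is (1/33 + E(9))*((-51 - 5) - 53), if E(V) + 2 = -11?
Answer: 46652/33 ≈ 1413.7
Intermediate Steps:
E(V) = -13 (E(V) = -2 - 11 = -13)
(1/33 + E(9))*((-51 - 5) - 53) = (1/33 - 13)*((-51 - 5) - 53) = (1/33 - 13)*(-56 - 53) = -428/33*(-109) = 46652/33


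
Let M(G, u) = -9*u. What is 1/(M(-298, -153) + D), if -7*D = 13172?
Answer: -7/3533 ≈ -0.0019813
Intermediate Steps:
D = -13172/7 (D = -⅐*13172 = -13172/7 ≈ -1881.7)
1/(M(-298, -153) + D) = 1/(-9*(-153) - 13172/7) = 1/(1377 - 13172/7) = 1/(-3533/7) = -7/3533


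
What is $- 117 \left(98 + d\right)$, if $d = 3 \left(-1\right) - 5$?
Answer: $-10530$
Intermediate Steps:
$d = -8$ ($d = -3 - 5 = -8$)
$- 117 \left(98 + d\right) = - 117 \left(98 - 8\right) = \left(-117\right) 90 = -10530$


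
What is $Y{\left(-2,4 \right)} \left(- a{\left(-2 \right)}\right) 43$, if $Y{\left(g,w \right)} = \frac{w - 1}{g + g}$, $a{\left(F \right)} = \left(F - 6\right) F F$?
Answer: $-1032$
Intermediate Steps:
$a{\left(F \right)} = F^{2} \left(-6 + F\right)$ ($a{\left(F \right)} = \left(F - 6\right) F F = \left(-6 + F\right) F F = F \left(-6 + F\right) F = F^{2} \left(-6 + F\right)$)
$Y{\left(g,w \right)} = \frac{-1 + w}{2 g}$
$Y{\left(-2,4 \right)} \left(- a{\left(-2 \right)}\right) 43 = \frac{-1 + 4}{2 \left(-2\right)} \left(- \left(-2\right)^{2} \left(-6 - 2\right)\right) 43 = \frac{1}{2} \left(- \frac{1}{2}\right) 3 \left(- 4 \left(-8\right)\right) 43 = - \frac{3 \left(\left(-1\right) \left(-32\right)\right)}{4} \cdot 43 = \left(- \frac{3}{4}\right) 32 \cdot 43 = \left(-24\right) 43 = -1032$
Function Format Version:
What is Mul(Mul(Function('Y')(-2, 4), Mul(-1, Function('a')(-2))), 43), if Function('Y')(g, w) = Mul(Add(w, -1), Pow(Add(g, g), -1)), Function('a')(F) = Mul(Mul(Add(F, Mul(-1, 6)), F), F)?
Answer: -1032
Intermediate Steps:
Function('a')(F) = Mul(Pow(F, 2), Add(-6, F)) (Function('a')(F) = Mul(Mul(Add(F, -6), F), F) = Mul(Mul(Add(-6, F), F), F) = Mul(Mul(F, Add(-6, F)), F) = Mul(Pow(F, 2), Add(-6, F)))
Function('Y')(g, w) = Mul(Rational(1, 2), Pow(g, -1), Add(-1, w)) (Function('Y')(g, w) = Mul(Add(-1, w), Pow(Mul(2, g), -1)) = Mul(Add(-1, w), Mul(Rational(1, 2), Pow(g, -1))) = Mul(Rational(1, 2), Pow(g, -1), Add(-1, w)))
Mul(Mul(Function('Y')(-2, 4), Mul(-1, Function('a')(-2))), 43) = Mul(Mul(Mul(Rational(1, 2), Pow(-2, -1), Add(-1, 4)), Mul(-1, Mul(Pow(-2, 2), Add(-6, -2)))), 43) = Mul(Mul(Mul(Rational(1, 2), Rational(-1, 2), 3), Mul(-1, Mul(4, -8))), 43) = Mul(Mul(Rational(-3, 4), Mul(-1, -32)), 43) = Mul(Mul(Rational(-3, 4), 32), 43) = Mul(-24, 43) = -1032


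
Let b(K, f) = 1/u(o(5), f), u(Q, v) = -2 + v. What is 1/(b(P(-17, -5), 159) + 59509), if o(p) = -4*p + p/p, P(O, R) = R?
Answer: 157/9342914 ≈ 1.6804e-5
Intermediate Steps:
o(p) = 1 - 4*p (o(p) = -4*p + 1 = 1 - 4*p)
b(K, f) = 1/(-2 + f)
1/(b(P(-17, -5), 159) + 59509) = 1/(1/(-2 + 159) + 59509) = 1/(1/157 + 59509) = 1/(9342914/157) = 157/9342914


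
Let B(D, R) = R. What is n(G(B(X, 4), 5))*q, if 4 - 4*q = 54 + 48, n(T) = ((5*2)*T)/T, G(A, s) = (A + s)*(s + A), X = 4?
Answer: -245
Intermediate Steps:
G(A, s) = (A + s)² (G(A, s) = (A + s)*(A + s) = (A + s)²)
n(T) = 10 (n(T) = (10*T)/T = 10)
q = -49/2 (q = 1 - (54 + 48)/4 = 1 - ¼*102 = 1 - 51/2 = -49/2 ≈ -24.500)
n(G(B(X, 4), 5))*q = 10*(-49/2) = -245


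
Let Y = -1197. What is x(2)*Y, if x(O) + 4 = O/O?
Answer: 3591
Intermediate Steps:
x(O) = -3 (x(O) = -4 + O/O = -4 + 1 = -3)
x(2)*Y = -3*(-1197) = 3591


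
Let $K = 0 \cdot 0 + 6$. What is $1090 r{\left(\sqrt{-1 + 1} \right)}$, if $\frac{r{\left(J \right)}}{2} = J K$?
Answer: $0$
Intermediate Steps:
$K = 6$ ($K = 0 + 6 = 6$)
$r{\left(J \right)} = 12 J$ ($r{\left(J \right)} = 2 J 6 = 2 \cdot 6 J = 12 J$)
$1090 r{\left(\sqrt{-1 + 1} \right)} = 1090 \cdot 12 \sqrt{-1 + 1} = 1090 \cdot 12 \sqrt{0} = 1090 \cdot 12 \cdot 0 = 1090 \cdot 0 = 0$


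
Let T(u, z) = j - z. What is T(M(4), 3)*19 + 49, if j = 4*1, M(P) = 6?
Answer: 68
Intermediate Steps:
j = 4
T(u, z) = 4 - z
T(M(4), 3)*19 + 49 = (4 - 1*3)*19 + 49 = (4 - 3)*19 + 49 = 1*19 + 49 = 19 + 49 = 68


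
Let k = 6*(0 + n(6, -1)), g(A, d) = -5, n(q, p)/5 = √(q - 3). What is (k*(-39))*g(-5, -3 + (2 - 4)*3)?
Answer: 5850*√3 ≈ 10133.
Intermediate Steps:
n(q, p) = 5*√(-3 + q) (n(q, p) = 5*√(q - 3) = 5*√(-3 + q))
k = 30*√3 (k = 6*(0 + 5*√(-3 + 6)) = 6*(0 + 5*√3) = 6*(5*√3) = 30*√3 ≈ 51.962)
(k*(-39))*g(-5, -3 + (2 - 4)*3) = ((30*√3)*(-39))*(-5) = -1170*√3*(-5) = 5850*√3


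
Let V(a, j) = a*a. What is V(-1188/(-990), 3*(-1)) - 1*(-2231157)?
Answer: 55778961/25 ≈ 2.2312e+6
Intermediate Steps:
V(a, j) = a**2
V(-1188/(-990), 3*(-1)) - 1*(-2231157) = (-1188/(-990))**2 - 1*(-2231157) = (-1188*(-1/990))**2 + 2231157 = (6/5)**2 + 2231157 = 36/25 + 2231157 = 55778961/25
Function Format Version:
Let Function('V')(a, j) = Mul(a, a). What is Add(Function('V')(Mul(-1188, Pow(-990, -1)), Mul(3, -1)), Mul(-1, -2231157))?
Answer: Rational(55778961, 25) ≈ 2.2312e+6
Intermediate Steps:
Function('V')(a, j) = Pow(a, 2)
Add(Function('V')(Mul(-1188, Pow(-990, -1)), Mul(3, -1)), Mul(-1, -2231157)) = Add(Pow(Mul(-1188, Pow(-990, -1)), 2), Mul(-1, -2231157)) = Add(Pow(Mul(-1188, Rational(-1, 990)), 2), 2231157) = Add(Pow(Rational(6, 5), 2), 2231157) = Add(Rational(36, 25), 2231157) = Rational(55778961, 25)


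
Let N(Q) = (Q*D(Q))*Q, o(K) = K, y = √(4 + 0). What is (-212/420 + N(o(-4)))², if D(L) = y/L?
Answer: 797449/11025 ≈ 72.331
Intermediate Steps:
y = 2 (y = √4 = 2)
D(L) = 2/L
N(Q) = 2*Q (N(Q) = (Q*(2/Q))*Q = 2*Q)
(-212/420 + N(o(-4)))² = (-212/420 + 2*(-4))² = (-212*1/420 - 8)² = (-53/105 - 8)² = (-893/105)² = 797449/11025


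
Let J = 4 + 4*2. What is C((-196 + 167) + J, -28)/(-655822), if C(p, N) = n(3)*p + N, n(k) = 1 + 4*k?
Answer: 249/655822 ≈ 0.00037968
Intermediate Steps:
J = 12 (J = 4 + 8 = 12)
C(p, N) = N + 13*p (C(p, N) = (1 + 4*3)*p + N = (1 + 12)*p + N = 13*p + N = N + 13*p)
C((-196 + 167) + J, -28)/(-655822) = (-28 + 13*((-196 + 167) + 12))/(-655822) = (-28 + 13*(-29 + 12))*(-1/655822) = (-28 + 13*(-17))*(-1/655822) = (-28 - 221)*(-1/655822) = -249*(-1/655822) = 249/655822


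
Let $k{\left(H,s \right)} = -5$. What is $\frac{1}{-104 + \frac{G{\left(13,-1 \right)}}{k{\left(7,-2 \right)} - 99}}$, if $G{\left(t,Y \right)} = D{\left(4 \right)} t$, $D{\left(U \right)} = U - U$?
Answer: $- \frac{1}{104} \approx -0.0096154$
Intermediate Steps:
$D{\left(U \right)} = 0$
$G{\left(t,Y \right)} = 0$ ($G{\left(t,Y \right)} = 0 t = 0$)
$\frac{1}{-104 + \frac{G{\left(13,-1 \right)}}{k{\left(7,-2 \right)} - 99}} = \frac{1}{-104 + \frac{1}{-5 - 99} \cdot 0} = \frac{1}{-104 + \frac{1}{-104} \cdot 0} = \frac{1}{-104 - 0} = \frac{1}{-104 + 0} = \frac{1}{-104} = - \frac{1}{104}$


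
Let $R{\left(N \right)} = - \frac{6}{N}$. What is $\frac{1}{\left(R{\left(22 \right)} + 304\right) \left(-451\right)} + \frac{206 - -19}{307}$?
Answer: $\frac{30820418}{42053167} \approx 0.73289$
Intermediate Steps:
$\frac{1}{\left(R{\left(22 \right)} + 304\right) \left(-451\right)} + \frac{206 - -19}{307} = \frac{1}{\left(- \frac{6}{22} + 304\right) \left(-451\right)} + \frac{206 - -19}{307} = \frac{1}{\left(-6\right) \frac{1}{22} + 304} \left(- \frac{1}{451}\right) + \left(206 + 19\right) \frac{1}{307} = \frac{1}{- \frac{3}{11} + 304} \left(- \frac{1}{451}\right) + 225 \cdot \frac{1}{307} = \frac{1}{\frac{3341}{11}} \left(- \frac{1}{451}\right) + \frac{225}{307} = \frac{11}{3341} \left(- \frac{1}{451}\right) + \frac{225}{307} = - \frac{1}{136981} + \frac{225}{307} = \frac{30820418}{42053167}$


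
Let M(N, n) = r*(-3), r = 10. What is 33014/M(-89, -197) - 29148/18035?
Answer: -59628193/54105 ≈ -1102.1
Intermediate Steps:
M(N, n) = -30 (M(N, n) = 10*(-3) = -30)
33014/M(-89, -197) - 29148/18035 = 33014/(-30) - 29148/18035 = 33014*(-1/30) - 29148*1/18035 = -16507/15 - 29148/18035 = -59628193/54105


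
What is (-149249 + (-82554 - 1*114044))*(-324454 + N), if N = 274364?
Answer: 17323476230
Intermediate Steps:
(-149249 + (-82554 - 1*114044))*(-324454 + N) = (-149249 + (-82554 - 1*114044))*(-324454 + 274364) = (-149249 + (-82554 - 114044))*(-50090) = (-149249 - 196598)*(-50090) = -345847*(-50090) = 17323476230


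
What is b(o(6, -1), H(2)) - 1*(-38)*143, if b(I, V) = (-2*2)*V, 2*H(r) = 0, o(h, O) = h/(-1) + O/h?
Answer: 5434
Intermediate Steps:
o(h, O) = -h + O/h (o(h, O) = h*(-1) + O/h = -h + O/h)
H(r) = 0 (H(r) = (1/2)*0 = 0)
b(I, V) = -4*V
b(o(6, -1), H(2)) - 1*(-38)*143 = -4*0 - 1*(-38)*143 = 0 + 38*143 = 0 + 5434 = 5434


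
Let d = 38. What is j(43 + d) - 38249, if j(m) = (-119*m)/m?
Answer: -38368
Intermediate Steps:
j(m) = -119
j(43 + d) - 38249 = -119 - 38249 = -38368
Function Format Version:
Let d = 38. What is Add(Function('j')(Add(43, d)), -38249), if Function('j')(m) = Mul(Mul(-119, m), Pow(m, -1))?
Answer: -38368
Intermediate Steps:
Function('j')(m) = -119
Add(Function('j')(Add(43, d)), -38249) = Add(-119, -38249) = -38368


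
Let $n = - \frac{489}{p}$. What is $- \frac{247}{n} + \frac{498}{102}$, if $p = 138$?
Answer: $\frac{206683}{2771} \approx 74.588$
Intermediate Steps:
$n = - \frac{163}{46}$ ($n = - \frac{489}{138} = \left(-489\right) \frac{1}{138} = - \frac{163}{46} \approx -3.5435$)
$- \frac{247}{n} + \frac{498}{102} = - \frac{247}{- \frac{163}{46}} + \frac{498}{102} = \left(-247\right) \left(- \frac{46}{163}\right) + 498 \cdot \frac{1}{102} = \frac{11362}{163} + \frac{83}{17} = \frac{206683}{2771}$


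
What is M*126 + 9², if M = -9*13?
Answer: -14661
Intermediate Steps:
M = -117
M*126 + 9² = -117*126 + 9² = -14742 + 81 = -14661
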